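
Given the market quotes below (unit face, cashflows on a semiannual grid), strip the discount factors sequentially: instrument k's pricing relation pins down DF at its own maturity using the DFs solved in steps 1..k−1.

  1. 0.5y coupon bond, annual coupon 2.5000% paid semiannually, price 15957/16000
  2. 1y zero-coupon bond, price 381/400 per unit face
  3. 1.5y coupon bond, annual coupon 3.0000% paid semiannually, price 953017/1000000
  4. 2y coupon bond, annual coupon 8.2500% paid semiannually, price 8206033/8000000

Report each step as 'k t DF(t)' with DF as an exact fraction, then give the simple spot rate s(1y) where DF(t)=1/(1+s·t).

1 1/2 197/200
2 1 381/400
3 3/2 9103/10000
4 2 8723/10000
s(1y) = (1/(381/400) − 1)/(1) = 19/381 ≈ 4.9869%

step 1 [0.5y] bond c/2=1/80: DF=(15957/16000 − 1/80·(0))/(1+1/80) = 197/200 ≈ 0.985000
step 2 [1y] zero: DF = P = 381/400 ≈ 0.952500
step 3 [1.5y] bond c/2=3/200: DF=(953017/1000000 − 3/200·(0.985000+0.952500))/(1+3/200) = 9103/10000 ≈ 0.910300
step 4 [2y] bond c/2=33/800: DF=(8206033/8000000 − 33/800·(0.985000+0.952500+0.910300))/(1+33/800) = 8723/10000 ≈ 0.872300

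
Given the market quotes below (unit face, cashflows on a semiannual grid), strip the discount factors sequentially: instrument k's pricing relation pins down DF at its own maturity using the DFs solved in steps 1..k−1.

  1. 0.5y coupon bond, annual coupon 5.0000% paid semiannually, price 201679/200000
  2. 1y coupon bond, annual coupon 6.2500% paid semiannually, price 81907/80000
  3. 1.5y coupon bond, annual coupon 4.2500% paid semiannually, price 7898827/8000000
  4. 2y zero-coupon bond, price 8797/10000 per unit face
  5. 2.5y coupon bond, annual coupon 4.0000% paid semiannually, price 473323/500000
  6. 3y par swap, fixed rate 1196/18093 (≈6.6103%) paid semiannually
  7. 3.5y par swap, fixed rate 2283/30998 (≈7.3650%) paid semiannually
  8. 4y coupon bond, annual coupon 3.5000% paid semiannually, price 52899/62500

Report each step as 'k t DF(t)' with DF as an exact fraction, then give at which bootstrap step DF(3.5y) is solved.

step 1 [0.5y] bond c/2=1/40: DF=(201679/200000 − 1/40·(0))/(1+1/40) = 4919/5000 ≈ 0.983800
step 2 [1y] bond c/2=1/32: DF=(81907/80000 − 1/32·(0.983800))/(1+1/32) = 963/1000 ≈ 0.963000
step 3 [1.5y] bond c/2=17/800: DF=(7898827/8000000 − 17/800·(0.983800+0.963000))/(1+17/800) = 9263/10000 ≈ 0.926300
step 4 [2y] zero: DF = P = 8797/10000 ≈ 0.879700
step 5 [2.5y] bond c/2=1/50: DF=(473323/500000 − 1/50·(0.983800+0.963000+0.926300+0.879700))/(1+1/50) = 1709/2000 ≈ 0.854500
step 6 [3y] swap r/2=598/18093: DF=(1 − 598/18093·(0.983800+0.963000+0.926300+0.879700+0.854500))/(1+598/18093) = 4103/5000 ≈ 0.820600
step 7 [3.5y] swap r/2=2283/61996: DF=(1 − 2283/61996·(0.983800+0.963000+0.926300+0.879700+0.854500+0.820600))/(1+2283/61996) = 7717/10000 ≈ 0.771700
step 8 [4y] bond c/2=7/400: DF=(52899/62500 − 7/400·(0.983800+0.963000+0.926300+0.879700+0.854500+0.820600+0.771700))/(1+7/400) = 1813/2500 ≈ 0.725200

1 1/2 4919/5000
2 1 963/1000
3 3/2 9263/10000
4 2 8797/10000
5 5/2 1709/2000
6 3 4103/5000
7 7/2 7717/10000
8 4 1813/2500
DF(3.5y) is solved at step 7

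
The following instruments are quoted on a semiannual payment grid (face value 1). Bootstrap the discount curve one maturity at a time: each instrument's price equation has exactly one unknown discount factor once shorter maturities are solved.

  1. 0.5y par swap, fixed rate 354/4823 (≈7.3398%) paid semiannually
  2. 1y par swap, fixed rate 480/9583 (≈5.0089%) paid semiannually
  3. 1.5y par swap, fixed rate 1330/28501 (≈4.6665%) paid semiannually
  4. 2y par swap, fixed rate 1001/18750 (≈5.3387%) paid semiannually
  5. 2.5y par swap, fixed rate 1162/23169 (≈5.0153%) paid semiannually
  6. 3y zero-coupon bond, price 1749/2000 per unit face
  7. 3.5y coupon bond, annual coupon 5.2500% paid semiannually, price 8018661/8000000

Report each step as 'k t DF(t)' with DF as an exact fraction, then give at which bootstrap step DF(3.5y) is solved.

step 1 [0.5y] swap r/2=177/4823: DF=(1 − 177/4823·(0))/(1+177/4823) = 4823/5000 ≈ 0.964600
step 2 [1y] swap r/2=240/9583: DF=(1 − 240/9583·(0.964600))/(1+240/9583) = 119/125 ≈ 0.952000
step 3 [1.5y] swap r/2=665/28501: DF=(1 − 665/28501·(0.964600+0.952000))/(1+665/28501) = 1867/2000 ≈ 0.933500
step 4 [2y] swap r/2=1001/37500: DF=(1 − 1001/37500·(0.964600+0.952000+0.933500))/(1+1001/37500) = 8999/10000 ≈ 0.899900
step 5 [2.5y] swap r/2=581/23169: DF=(1 − 581/23169·(0.964600+0.952000+0.933500+0.899900))/(1+581/23169) = 4419/5000 ≈ 0.883800
step 6 [3y] zero: DF = P = 1749/2000 ≈ 0.874500
step 7 [3.5y] bond c/2=21/800: DF=(8018661/8000000 − 21/800·(0.964600+0.952000+0.933500+0.899900+0.883800+0.874500))/(1+21/800) = 4179/5000 ≈ 0.835800

1 1/2 4823/5000
2 1 119/125
3 3/2 1867/2000
4 2 8999/10000
5 5/2 4419/5000
6 3 1749/2000
7 7/2 4179/5000
DF(3.5y) is solved at step 7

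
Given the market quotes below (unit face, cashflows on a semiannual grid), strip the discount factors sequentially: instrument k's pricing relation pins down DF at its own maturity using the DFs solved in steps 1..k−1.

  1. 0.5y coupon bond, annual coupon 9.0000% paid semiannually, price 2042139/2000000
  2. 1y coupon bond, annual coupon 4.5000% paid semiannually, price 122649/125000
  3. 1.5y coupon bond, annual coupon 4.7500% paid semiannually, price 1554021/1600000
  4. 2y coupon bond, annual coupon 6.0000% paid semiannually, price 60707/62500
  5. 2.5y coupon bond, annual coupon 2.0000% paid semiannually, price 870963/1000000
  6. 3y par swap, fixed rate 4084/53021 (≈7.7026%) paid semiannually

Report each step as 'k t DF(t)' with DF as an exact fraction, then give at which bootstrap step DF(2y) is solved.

step 1 [0.5y] bond c/2=9/200: DF=(2042139/2000000 − 9/200·(0))/(1+9/200) = 9771/10000 ≈ 0.977100
step 2 [1y] bond c/2=9/400: DF=(122649/125000 − 9/400·(0.977100))/(1+9/400) = 9381/10000 ≈ 0.938100
step 3 [1.5y] bond c/2=19/800: DF=(1554021/1600000 − 19/800·(0.977100+0.938100))/(1+19/800) = 9043/10000 ≈ 0.904300
step 4 [2y] bond c/2=3/100: DF=(60707/62500 − 3/100·(0.977100+0.938100+0.904300))/(1+3/100) = 8609/10000 ≈ 0.860900
step 5 [2.5y] bond c/2=1/100: DF=(870963/1000000 − 1/100·(0.977100+0.938100+0.904300+0.860900))/(1+1/100) = 8259/10000 ≈ 0.825900
step 6 [3y] swap r/2=2042/53021: DF=(1 − 2042/53021·(0.977100+0.938100+0.904300+0.860900+0.825900))/(1+2042/53021) = 3979/5000 ≈ 0.795800

1 1/2 9771/10000
2 1 9381/10000
3 3/2 9043/10000
4 2 8609/10000
5 5/2 8259/10000
6 3 3979/5000
DF(2y) is solved at step 4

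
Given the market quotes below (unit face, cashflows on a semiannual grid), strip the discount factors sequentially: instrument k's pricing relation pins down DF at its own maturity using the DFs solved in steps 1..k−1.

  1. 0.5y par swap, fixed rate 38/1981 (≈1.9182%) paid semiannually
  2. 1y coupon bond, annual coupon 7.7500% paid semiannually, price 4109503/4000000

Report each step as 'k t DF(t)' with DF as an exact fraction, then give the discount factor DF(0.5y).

step 1 [0.5y] swap r/2=19/1981: DF=(1 − 19/1981·(0))/(1+19/1981) = 1981/2000 ≈ 0.990500
step 2 [1y] bond c/2=31/800: DF=(4109503/4000000 − 31/800·(0.990500))/(1+31/800) = 9521/10000 ≈ 0.952100

1 1/2 1981/2000
2 1 9521/10000
DF(0.5y) = 1981/2000 ≈ 0.990500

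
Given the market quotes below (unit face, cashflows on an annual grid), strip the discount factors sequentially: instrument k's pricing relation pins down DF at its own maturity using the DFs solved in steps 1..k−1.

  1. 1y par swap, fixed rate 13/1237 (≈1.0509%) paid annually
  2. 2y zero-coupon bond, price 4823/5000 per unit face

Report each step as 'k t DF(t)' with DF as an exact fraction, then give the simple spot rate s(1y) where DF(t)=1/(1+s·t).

1 1 1237/1250
2 2 4823/5000
s(1y) = (1/(1237/1250) − 1)/(1) = 13/1237 ≈ 1.0509%

step 1 [1y] swap r/1=13/1237: DF=(1 − 13/1237·(0))/(1+13/1237) = 1237/1250 ≈ 0.989600
step 2 [2y] zero: DF = P = 4823/5000 ≈ 0.964600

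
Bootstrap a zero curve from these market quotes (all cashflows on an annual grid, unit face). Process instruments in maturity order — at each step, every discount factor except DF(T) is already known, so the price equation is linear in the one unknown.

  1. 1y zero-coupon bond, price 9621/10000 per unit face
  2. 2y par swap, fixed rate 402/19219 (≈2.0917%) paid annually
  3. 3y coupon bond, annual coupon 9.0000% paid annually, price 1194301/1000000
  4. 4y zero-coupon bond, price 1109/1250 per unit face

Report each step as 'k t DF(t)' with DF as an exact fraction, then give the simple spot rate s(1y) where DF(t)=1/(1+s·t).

step 1 [1y] zero: DF = P = 9621/10000 ≈ 0.962100
step 2 [2y] swap r/1=402/19219: DF=(1 − 402/19219·(0.962100))/(1+402/19219) = 4799/5000 ≈ 0.959800
step 3 [3y] bond c/1=9/100: DF=(1194301/1000000 − 9/100·(0.962100+0.959800))/(1+9/100) = 937/1000 ≈ 0.937000
step 4 [4y] zero: DF = P = 1109/1250 ≈ 0.887200

1 1 9621/10000
2 2 4799/5000
3 3 937/1000
4 4 1109/1250
s(1y) = (1/(9621/10000) − 1)/(1) = 379/9621 ≈ 3.9393%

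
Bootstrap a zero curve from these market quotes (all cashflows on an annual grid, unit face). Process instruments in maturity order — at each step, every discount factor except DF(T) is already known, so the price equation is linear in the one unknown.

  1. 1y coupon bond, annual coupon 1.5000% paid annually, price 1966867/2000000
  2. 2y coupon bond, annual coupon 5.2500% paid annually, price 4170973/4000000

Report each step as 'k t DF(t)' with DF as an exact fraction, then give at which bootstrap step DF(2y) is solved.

1 1 9689/10000
2 2 589/625
DF(2y) is solved at step 2

step 1 [1y] bond c/1=3/200: DF=(1966867/2000000 − 3/200·(0))/(1+3/200) = 9689/10000 ≈ 0.968900
step 2 [2y] bond c/1=21/400: DF=(4170973/4000000 − 21/400·(0.968900))/(1+21/400) = 589/625 ≈ 0.942400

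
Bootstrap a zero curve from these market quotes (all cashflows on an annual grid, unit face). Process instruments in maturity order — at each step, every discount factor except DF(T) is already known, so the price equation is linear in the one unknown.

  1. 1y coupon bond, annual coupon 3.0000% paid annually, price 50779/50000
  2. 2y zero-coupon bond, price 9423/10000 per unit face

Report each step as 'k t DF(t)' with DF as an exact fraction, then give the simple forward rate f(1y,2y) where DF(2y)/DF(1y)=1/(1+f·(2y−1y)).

step 1 [1y] bond c/1=3/100: DF=(50779/50000 − 3/100·(0))/(1+3/100) = 493/500 ≈ 0.986000
step 2 [2y] zero: DF = P = 9423/10000 ≈ 0.942300

1 1 493/500
2 2 9423/10000
f(1y,2y) = ((493/500)/(9423/10000) − 1)/(1) = 437/9423 ≈ 4.6376%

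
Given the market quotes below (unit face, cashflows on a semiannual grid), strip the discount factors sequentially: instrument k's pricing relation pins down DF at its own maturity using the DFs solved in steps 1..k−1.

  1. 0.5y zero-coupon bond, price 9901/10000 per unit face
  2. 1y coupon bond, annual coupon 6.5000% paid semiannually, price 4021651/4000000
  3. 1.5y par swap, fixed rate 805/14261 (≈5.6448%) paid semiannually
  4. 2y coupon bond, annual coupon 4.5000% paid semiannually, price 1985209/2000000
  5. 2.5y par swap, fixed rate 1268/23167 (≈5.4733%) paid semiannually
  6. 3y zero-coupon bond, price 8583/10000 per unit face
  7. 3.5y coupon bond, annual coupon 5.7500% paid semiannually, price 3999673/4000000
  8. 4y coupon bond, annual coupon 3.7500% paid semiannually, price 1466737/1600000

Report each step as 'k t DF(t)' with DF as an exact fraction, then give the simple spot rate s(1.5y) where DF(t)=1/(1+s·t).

1 1/2 9901/10000
2 1 4713/5000
3 3/2 1839/2000
4 2 227/250
5 5/2 2183/2500
6 3 8583/10000
7 7/2 1637/2000
8 4 7837/10000
s(1.5y) = (1/(1839/2000) − 1)/(3/2) = 322/5517 ≈ 5.8365%

step 1 [0.5y] zero: DF = P = 9901/10000 ≈ 0.990100
step 2 [1y] bond c/2=13/400: DF=(4021651/4000000 − 13/400·(0.990100))/(1+13/400) = 4713/5000 ≈ 0.942600
step 3 [1.5y] swap r/2=805/28522: DF=(1 − 805/28522·(0.990100+0.942600))/(1+805/28522) = 1839/2000 ≈ 0.919500
step 4 [2y] bond c/2=9/400: DF=(1985209/2000000 − 9/400·(0.990100+0.942600+0.919500))/(1+9/400) = 227/250 ≈ 0.908000
step 5 [2.5y] swap r/2=634/23167: DF=(1 − 634/23167·(0.990100+0.942600+0.919500+0.908000))/(1+634/23167) = 2183/2500 ≈ 0.873200
step 6 [3y] zero: DF = P = 8583/10000 ≈ 0.858300
step 7 [3.5y] bond c/2=23/800: DF=(3999673/4000000 − 23/800·(0.990100+0.942600+0.919500+0.908000+0.873200+0.858300))/(1+23/800) = 1637/2000 ≈ 0.818500
step 8 [4y] bond c/2=3/160: DF=(1466737/1600000 − 3/160·(0.990100+0.942600+0.919500+0.908000+0.873200+0.858300+0.818500))/(1+3/160) = 7837/10000 ≈ 0.783700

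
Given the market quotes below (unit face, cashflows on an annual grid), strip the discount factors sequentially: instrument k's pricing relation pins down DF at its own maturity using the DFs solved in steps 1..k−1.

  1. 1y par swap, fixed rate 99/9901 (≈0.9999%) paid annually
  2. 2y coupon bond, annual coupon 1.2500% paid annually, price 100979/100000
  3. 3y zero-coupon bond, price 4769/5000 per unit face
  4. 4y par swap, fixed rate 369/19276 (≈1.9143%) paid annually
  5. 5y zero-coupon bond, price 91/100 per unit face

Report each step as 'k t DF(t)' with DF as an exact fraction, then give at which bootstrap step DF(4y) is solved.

1 1 9901/10000
2 2 9851/10000
3 3 4769/5000
4 4 4631/5000
5 5 91/100
DF(4y) is solved at step 4

step 1 [1y] swap r/1=99/9901: DF=(1 − 99/9901·(0))/(1+99/9901) = 9901/10000 ≈ 0.990100
step 2 [2y] bond c/1=1/80: DF=(100979/100000 − 1/80·(0.990100))/(1+1/80) = 9851/10000 ≈ 0.985100
step 3 [3y] zero: DF = P = 4769/5000 ≈ 0.953800
step 4 [4y] swap r/1=369/19276: DF=(1 − 369/19276·(0.990100+0.985100+0.953800))/(1+369/19276) = 4631/5000 ≈ 0.926200
step 5 [5y] zero: DF = P = 91/100 ≈ 0.910000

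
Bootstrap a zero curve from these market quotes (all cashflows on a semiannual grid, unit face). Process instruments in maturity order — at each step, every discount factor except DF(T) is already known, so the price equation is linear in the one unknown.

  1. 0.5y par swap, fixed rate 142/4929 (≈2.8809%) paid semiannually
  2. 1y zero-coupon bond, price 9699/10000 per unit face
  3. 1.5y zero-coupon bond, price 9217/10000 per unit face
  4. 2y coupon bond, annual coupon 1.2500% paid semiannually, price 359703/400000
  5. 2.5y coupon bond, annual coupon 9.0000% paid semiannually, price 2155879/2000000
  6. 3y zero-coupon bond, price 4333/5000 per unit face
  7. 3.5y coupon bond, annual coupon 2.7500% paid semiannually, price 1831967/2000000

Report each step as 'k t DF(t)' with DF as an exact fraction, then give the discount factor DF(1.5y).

step 1 [0.5y] swap r/2=71/4929: DF=(1 − 71/4929·(0))/(1+71/4929) = 4929/5000 ≈ 0.985800
step 2 [1y] zero: DF = P = 9699/10000 ≈ 0.969900
step 3 [1.5y] zero: DF = P = 9217/10000 ≈ 0.921700
step 4 [2y] bond c/2=1/160: DF=(359703/400000 − 1/160·(0.985800+0.969900+0.921700))/(1+1/160) = 4379/5000 ≈ 0.875800
step 5 [2.5y] bond c/2=9/200: DF=(2155879/2000000 − 9/200·(0.985800+0.969900+0.921700+0.875800))/(1+9/200) = 8699/10000 ≈ 0.869900
step 6 [3y] zero: DF = P = 4333/5000 ≈ 0.866600
step 7 [3.5y] bond c/2=11/800: DF=(1831967/2000000 − 11/800·(0.985800+0.969900+0.921700+0.875800+0.869900+0.866600))/(1+11/800) = 8291/10000 ≈ 0.829100

1 1/2 4929/5000
2 1 9699/10000
3 3/2 9217/10000
4 2 4379/5000
5 5/2 8699/10000
6 3 4333/5000
7 7/2 8291/10000
DF(1.5y) = 9217/10000 ≈ 0.921700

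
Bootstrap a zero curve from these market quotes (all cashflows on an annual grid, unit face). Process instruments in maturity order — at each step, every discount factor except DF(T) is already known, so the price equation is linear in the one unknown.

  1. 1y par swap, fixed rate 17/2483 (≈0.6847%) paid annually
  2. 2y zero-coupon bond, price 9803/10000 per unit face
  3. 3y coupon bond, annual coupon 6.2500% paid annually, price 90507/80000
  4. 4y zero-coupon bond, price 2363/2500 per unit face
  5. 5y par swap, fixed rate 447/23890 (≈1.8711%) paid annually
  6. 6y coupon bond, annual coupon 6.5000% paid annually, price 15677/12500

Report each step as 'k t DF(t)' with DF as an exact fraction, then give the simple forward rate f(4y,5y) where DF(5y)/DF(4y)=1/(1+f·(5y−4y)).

1 1 2483/2500
2 2 9803/10000
3 3 9487/10000
4 4 2363/2500
5 5 4553/5000
6 6 443/500
f(4y,5y) = ((2363/2500)/(4553/5000) − 1)/(1) = 173/4553 ≈ 3.7997%

step 1 [1y] swap r/1=17/2483: DF=(1 − 17/2483·(0))/(1+17/2483) = 2483/2500 ≈ 0.993200
step 2 [2y] zero: DF = P = 9803/10000 ≈ 0.980300
step 3 [3y] bond c/1=1/16: DF=(90507/80000 − 1/16·(0.993200+0.980300))/(1+1/16) = 9487/10000 ≈ 0.948700
step 4 [4y] zero: DF = P = 2363/2500 ≈ 0.945200
step 5 [5y] swap r/1=447/23890: DF=(1 − 447/23890·(0.993200+0.980300+0.948700+0.945200))/(1+447/23890) = 4553/5000 ≈ 0.910600
step 6 [6y] bond c/1=13/200: DF=(15677/12500 − 13/200·(0.993200+0.980300+0.948700+0.945200+0.910600))/(1+13/200) = 443/500 ≈ 0.886000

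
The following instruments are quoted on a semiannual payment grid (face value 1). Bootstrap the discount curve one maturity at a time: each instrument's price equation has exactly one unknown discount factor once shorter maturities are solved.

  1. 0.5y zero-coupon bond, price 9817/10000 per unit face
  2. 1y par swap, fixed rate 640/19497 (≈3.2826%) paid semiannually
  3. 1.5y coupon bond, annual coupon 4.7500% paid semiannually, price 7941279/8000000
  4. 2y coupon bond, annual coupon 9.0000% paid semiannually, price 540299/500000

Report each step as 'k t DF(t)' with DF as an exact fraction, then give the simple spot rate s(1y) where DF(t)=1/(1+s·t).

step 1 [0.5y] zero: DF = P = 9817/10000 ≈ 0.981700
step 2 [1y] swap r/2=320/19497: DF=(1 − 320/19497·(0.981700))/(1+320/19497) = 121/125 ≈ 0.968000
step 3 [1.5y] bond c/2=19/800: DF=(7941279/8000000 − 19/800·(0.981700+0.968000))/(1+19/800) = 2311/2500 ≈ 0.924400
step 4 [2y] bond c/2=9/200: DF=(540299/500000 − 9/200·(0.981700+0.968000+0.924400))/(1+9/200) = 9103/10000 ≈ 0.910300

1 1/2 9817/10000
2 1 121/125
3 3/2 2311/2500
4 2 9103/10000
s(1y) = (1/(121/125) − 1)/(1) = 4/121 ≈ 3.3058%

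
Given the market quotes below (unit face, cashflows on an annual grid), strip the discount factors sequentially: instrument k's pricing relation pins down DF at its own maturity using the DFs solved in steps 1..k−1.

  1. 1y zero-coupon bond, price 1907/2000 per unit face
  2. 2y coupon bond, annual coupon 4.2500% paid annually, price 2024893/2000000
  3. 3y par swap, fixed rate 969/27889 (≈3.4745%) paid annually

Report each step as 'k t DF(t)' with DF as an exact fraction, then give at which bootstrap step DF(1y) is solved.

1 1 1907/2000
2 2 9323/10000
3 3 9031/10000
DF(1y) is solved at step 1

step 1 [1y] zero: DF = P = 1907/2000 ≈ 0.953500
step 2 [2y] bond c/1=17/400: DF=(2024893/2000000 − 17/400·(0.953500))/(1+17/400) = 9323/10000 ≈ 0.932300
step 3 [3y] swap r/1=969/27889: DF=(1 − 969/27889·(0.953500+0.932300))/(1+969/27889) = 9031/10000 ≈ 0.903100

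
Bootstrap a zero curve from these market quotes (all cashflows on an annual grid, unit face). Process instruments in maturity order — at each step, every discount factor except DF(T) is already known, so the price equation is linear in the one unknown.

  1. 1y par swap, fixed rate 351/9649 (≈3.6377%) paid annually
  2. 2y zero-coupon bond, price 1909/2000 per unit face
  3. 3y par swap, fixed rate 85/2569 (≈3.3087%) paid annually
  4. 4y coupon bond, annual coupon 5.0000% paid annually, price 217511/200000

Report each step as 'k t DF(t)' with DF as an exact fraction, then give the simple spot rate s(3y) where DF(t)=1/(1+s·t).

step 1 [1y] swap r/1=351/9649: DF=(1 − 351/9649·(0))/(1+351/9649) = 9649/10000 ≈ 0.964900
step 2 [2y] zero: DF = P = 1909/2000 ≈ 0.954500
step 3 [3y] swap r/1=85/2569: DF=(1 − 85/2569·(0.964900+0.954500))/(1+85/2569) = 1813/2000 ≈ 0.906500
step 4 [4y] bond c/1=1/20: DF=(217511/200000 − 1/20·(0.964900+0.954500+0.906500))/(1+1/20) = 2253/2500 ≈ 0.901200

1 1 9649/10000
2 2 1909/2000
3 3 1813/2000
4 4 2253/2500
s(3y) = (1/(1813/2000) − 1)/(3) = 187/5439 ≈ 3.4381%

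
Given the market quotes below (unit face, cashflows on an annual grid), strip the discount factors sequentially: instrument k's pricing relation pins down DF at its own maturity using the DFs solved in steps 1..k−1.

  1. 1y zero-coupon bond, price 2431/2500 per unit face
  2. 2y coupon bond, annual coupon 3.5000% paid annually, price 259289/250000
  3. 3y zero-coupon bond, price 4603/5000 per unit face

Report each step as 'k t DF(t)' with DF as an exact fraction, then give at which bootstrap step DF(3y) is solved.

step 1 [1y] zero: DF = P = 2431/2500 ≈ 0.972400
step 2 [2y] bond c/1=7/200: DF=(259289/250000 − 7/200·(0.972400))/(1+7/200) = 2423/2500 ≈ 0.969200
step 3 [3y] zero: DF = P = 4603/5000 ≈ 0.920600

1 1 2431/2500
2 2 2423/2500
3 3 4603/5000
DF(3y) is solved at step 3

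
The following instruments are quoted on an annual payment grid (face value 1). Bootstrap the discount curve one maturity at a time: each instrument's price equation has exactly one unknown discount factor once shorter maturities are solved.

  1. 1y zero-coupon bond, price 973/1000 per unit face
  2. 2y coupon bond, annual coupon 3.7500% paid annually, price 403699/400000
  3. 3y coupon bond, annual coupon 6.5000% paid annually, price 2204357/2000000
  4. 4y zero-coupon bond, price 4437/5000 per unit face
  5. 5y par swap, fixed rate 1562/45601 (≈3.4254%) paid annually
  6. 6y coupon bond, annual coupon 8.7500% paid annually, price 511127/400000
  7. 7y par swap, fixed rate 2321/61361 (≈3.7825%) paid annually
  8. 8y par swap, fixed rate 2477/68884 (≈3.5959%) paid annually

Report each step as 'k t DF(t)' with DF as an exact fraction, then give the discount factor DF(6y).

1 1 973/1000
2 2 586/625
3 3 9183/10000
4 4 4437/5000
5 5 4219/5000
6 6 8081/10000
7 7 7679/10000
8 8 7523/10000
DF(6y) = 8081/10000 ≈ 0.808100

step 1 [1y] zero: DF = P = 973/1000 ≈ 0.973000
step 2 [2y] bond c/1=3/80: DF=(403699/400000 − 3/80·(0.973000))/(1+3/80) = 586/625 ≈ 0.937600
step 3 [3y] bond c/1=13/200: DF=(2204357/2000000 − 13/200·(0.973000+0.937600))/(1+13/200) = 9183/10000 ≈ 0.918300
step 4 [4y] zero: DF = P = 4437/5000 ≈ 0.887400
step 5 [5y] swap r/1=1562/45601: DF=(1 − 1562/45601·(0.973000+0.937600+0.918300+0.887400))/(1+1562/45601) = 4219/5000 ≈ 0.843800
step 6 [6y] bond c/1=7/80: DF=(511127/400000 − 7/80·(0.973000+0.937600+0.918300+0.887400+0.843800))/(1+7/80) = 8081/10000 ≈ 0.808100
step 7 [7y] swap r/1=2321/61361: DF=(1 − 2321/61361·(0.973000+0.937600+0.918300+0.887400+0.843800+0.808100))/(1+2321/61361) = 7679/10000 ≈ 0.767900
step 8 [8y] swap r/1=2477/68884: DF=(1 − 2477/68884·(0.973000+0.937600+0.918300+0.887400+0.843800+0.808100+0.767900))/(1+2477/68884) = 7523/10000 ≈ 0.752300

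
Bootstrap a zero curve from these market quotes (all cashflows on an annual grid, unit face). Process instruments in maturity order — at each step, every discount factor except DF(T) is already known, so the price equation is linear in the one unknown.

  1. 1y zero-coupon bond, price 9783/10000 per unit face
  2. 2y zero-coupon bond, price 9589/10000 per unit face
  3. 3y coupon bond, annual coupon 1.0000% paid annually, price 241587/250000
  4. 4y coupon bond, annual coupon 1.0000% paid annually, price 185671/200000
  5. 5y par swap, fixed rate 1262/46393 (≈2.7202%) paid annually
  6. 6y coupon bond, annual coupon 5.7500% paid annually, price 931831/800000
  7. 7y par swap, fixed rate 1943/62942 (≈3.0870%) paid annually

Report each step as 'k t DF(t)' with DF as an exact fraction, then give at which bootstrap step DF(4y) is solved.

1 1 9783/10000
2 2 9589/10000
3 3 586/625
4 4 8907/10000
5 5 4369/5000
6 6 2123/2500
7 7 8057/10000
DF(4y) is solved at step 4

step 1 [1y] zero: DF = P = 9783/10000 ≈ 0.978300
step 2 [2y] zero: DF = P = 9589/10000 ≈ 0.958900
step 3 [3y] bond c/1=1/100: DF=(241587/250000 − 1/100·(0.978300+0.958900))/(1+1/100) = 586/625 ≈ 0.937600
step 4 [4y] bond c/1=1/100: DF=(185671/200000 − 1/100·(0.978300+0.958900+0.937600))/(1+1/100) = 8907/10000 ≈ 0.890700
step 5 [5y] swap r/1=1262/46393: DF=(1 − 1262/46393·(0.978300+0.958900+0.937600+0.890700))/(1+1262/46393) = 4369/5000 ≈ 0.873800
step 6 [6y] bond c/1=23/400: DF=(931831/800000 − 23/400·(0.978300+0.958900+0.937600+0.890700+0.873800))/(1+23/400) = 2123/2500 ≈ 0.849200
step 7 [7y] swap r/1=1943/62942: DF=(1 − 1943/62942·(0.978300+0.958900+0.937600+0.890700+0.873800+0.849200))/(1+1943/62942) = 8057/10000 ≈ 0.805700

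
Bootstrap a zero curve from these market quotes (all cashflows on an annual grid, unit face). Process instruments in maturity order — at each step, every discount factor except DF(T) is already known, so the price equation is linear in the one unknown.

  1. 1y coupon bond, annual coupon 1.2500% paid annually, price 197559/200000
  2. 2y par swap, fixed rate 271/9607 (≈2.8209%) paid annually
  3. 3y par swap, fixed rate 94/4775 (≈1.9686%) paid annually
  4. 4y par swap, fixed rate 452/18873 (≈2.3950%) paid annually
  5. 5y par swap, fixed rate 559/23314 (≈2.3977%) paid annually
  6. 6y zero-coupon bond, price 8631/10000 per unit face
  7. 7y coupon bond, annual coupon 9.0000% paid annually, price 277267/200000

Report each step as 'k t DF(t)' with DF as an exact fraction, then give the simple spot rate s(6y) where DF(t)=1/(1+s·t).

1 1 2439/2500
2 2 4729/5000
3 3 2359/2500
4 4 1137/1250
5 5 4441/5000
6 6 8631/10000
7 7 2039/2500
s(6y) = (1/(8631/10000) − 1)/(6) = 1369/51786 ≈ 2.6436%

step 1 [1y] bond c/1=1/80: DF=(197559/200000 − 1/80·(0))/(1+1/80) = 2439/2500 ≈ 0.975600
step 2 [2y] swap r/1=271/9607: DF=(1 − 271/9607·(0.975600))/(1+271/9607) = 4729/5000 ≈ 0.945800
step 3 [3y] swap r/1=94/4775: DF=(1 − 94/4775·(0.975600+0.945800))/(1+94/4775) = 2359/2500 ≈ 0.943600
step 4 [4y] swap r/1=452/18873: DF=(1 − 452/18873·(0.975600+0.945800+0.943600))/(1+452/18873) = 1137/1250 ≈ 0.909600
step 5 [5y] swap r/1=559/23314: DF=(1 − 559/23314·(0.975600+0.945800+0.943600+0.909600))/(1+559/23314) = 4441/5000 ≈ 0.888200
step 6 [6y] zero: DF = P = 8631/10000 ≈ 0.863100
step 7 [7y] bond c/1=9/100: DF=(277267/200000 − 9/100·(0.975600+0.945800+0.943600+0.909600+0.888200+0.863100))/(1+9/100) = 2039/2500 ≈ 0.815600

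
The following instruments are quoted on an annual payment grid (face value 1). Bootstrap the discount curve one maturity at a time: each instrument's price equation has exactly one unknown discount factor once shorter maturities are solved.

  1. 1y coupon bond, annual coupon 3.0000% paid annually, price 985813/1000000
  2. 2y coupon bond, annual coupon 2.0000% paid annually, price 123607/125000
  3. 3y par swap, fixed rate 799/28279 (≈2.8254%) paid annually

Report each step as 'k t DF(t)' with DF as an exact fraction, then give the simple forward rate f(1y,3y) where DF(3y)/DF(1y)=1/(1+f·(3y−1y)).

step 1 [1y] bond c/1=3/100: DF=(985813/1000000 − 3/100·(0))/(1+3/100) = 9571/10000 ≈ 0.957100
step 2 [2y] bond c/1=1/50: DF=(123607/125000 − 1/50·(0.957100))/(1+1/50) = 9507/10000 ≈ 0.950700
step 3 [3y] swap r/1=799/28279: DF=(1 − 799/28279·(0.957100+0.950700))/(1+799/28279) = 9201/10000 ≈ 0.920100

1 1 9571/10000
2 2 9507/10000
3 3 9201/10000
f(1y,3y) = ((9571/10000)/(9201/10000) − 1)/(2) = 185/9201 ≈ 2.0107%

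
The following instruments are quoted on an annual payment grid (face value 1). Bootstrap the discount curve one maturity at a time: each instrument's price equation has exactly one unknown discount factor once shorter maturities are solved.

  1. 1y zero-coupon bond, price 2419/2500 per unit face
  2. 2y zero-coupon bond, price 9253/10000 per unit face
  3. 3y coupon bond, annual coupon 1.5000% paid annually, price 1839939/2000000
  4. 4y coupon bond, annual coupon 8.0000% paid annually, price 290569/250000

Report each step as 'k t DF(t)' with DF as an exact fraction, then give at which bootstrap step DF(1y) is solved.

1 1 2419/2500
2 2 9253/10000
3 3 549/625
4 4 8709/10000
DF(1y) is solved at step 1

step 1 [1y] zero: DF = P = 2419/2500 ≈ 0.967600
step 2 [2y] zero: DF = P = 9253/10000 ≈ 0.925300
step 3 [3y] bond c/1=3/200: DF=(1839939/2000000 − 3/200·(0.967600+0.925300))/(1+3/200) = 549/625 ≈ 0.878400
step 4 [4y] bond c/1=2/25: DF=(290569/250000 − 2/25·(0.967600+0.925300+0.878400))/(1+2/25) = 8709/10000 ≈ 0.870900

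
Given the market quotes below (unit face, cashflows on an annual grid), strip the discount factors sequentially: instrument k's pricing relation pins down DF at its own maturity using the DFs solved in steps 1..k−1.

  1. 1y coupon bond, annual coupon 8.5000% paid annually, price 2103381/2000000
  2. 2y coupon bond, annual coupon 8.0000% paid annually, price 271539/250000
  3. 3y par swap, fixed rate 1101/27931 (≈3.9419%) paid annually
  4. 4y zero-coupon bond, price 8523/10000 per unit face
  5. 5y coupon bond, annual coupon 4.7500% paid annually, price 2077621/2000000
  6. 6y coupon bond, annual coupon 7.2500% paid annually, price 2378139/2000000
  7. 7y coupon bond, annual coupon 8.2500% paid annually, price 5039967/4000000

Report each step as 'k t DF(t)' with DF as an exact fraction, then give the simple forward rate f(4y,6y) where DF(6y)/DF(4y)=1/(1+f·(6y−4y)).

1 1 9693/10000
2 2 9339/10000
3 3 8899/10000
4 4 8523/10000
5 5 1033/1250
6 6 504/625
7 7 7617/10000
f(4y,6y) = ((8523/10000)/(504/625) − 1)/(2) = 51/1792 ≈ 2.8460%

step 1 [1y] bond c/1=17/200: DF=(2103381/2000000 − 17/200·(0))/(1+17/200) = 9693/10000 ≈ 0.969300
step 2 [2y] bond c/1=2/25: DF=(271539/250000 − 2/25·(0.969300))/(1+2/25) = 9339/10000 ≈ 0.933900
step 3 [3y] swap r/1=1101/27931: DF=(1 − 1101/27931·(0.969300+0.933900))/(1+1101/27931) = 8899/10000 ≈ 0.889900
step 4 [4y] zero: DF = P = 8523/10000 ≈ 0.852300
step 5 [5y] bond c/1=19/400: DF=(2077621/2000000 − 19/400·(0.969300+0.933900+0.889900+0.852300))/(1+19/400) = 1033/1250 ≈ 0.826400
step 6 [6y] bond c/1=29/400: DF=(2378139/2000000 − 29/400·(0.969300+0.933900+0.889900+0.852300+0.826400))/(1+29/400) = 504/625 ≈ 0.806400
step 7 [7y] bond c/1=33/400: DF=(5039967/4000000 − 33/400·(0.969300+0.933900+0.889900+0.852300+0.826400+0.806400))/(1+33/400) = 7617/10000 ≈ 0.761700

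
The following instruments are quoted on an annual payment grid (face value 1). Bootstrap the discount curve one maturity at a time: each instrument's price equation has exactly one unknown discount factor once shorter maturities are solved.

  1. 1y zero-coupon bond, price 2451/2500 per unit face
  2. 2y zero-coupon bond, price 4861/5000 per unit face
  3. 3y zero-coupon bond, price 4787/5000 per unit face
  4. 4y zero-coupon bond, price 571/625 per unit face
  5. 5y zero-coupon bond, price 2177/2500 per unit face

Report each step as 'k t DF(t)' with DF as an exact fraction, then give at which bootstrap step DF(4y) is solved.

step 1 [1y] zero: DF = P = 2451/2500 ≈ 0.980400
step 2 [2y] zero: DF = P = 4861/5000 ≈ 0.972200
step 3 [3y] zero: DF = P = 4787/5000 ≈ 0.957400
step 4 [4y] zero: DF = P = 571/625 ≈ 0.913600
step 5 [5y] zero: DF = P = 2177/2500 ≈ 0.870800

1 1 2451/2500
2 2 4861/5000
3 3 4787/5000
4 4 571/625
5 5 2177/2500
DF(4y) is solved at step 4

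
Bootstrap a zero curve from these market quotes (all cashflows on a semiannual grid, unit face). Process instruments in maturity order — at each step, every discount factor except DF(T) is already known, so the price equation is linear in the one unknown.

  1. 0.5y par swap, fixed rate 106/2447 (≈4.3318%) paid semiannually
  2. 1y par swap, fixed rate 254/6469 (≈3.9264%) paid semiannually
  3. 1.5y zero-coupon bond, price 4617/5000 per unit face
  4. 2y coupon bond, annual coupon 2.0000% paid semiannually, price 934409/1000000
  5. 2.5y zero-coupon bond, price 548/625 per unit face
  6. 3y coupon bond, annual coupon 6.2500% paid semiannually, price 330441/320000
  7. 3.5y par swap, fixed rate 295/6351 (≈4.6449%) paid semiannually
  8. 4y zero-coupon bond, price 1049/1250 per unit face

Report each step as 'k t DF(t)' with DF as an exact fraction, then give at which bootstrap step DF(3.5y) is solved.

1 1/2 2447/2500
2 1 9619/10000
3 3/2 4617/5000
4 2 1121/1250
5 5/2 548/625
6 3 538/625
7 7/2 341/400
8 4 1049/1250
DF(3.5y) is solved at step 7

step 1 [0.5y] swap r/2=53/2447: DF=(1 − 53/2447·(0))/(1+53/2447) = 2447/2500 ≈ 0.978800
step 2 [1y] swap r/2=127/6469: DF=(1 − 127/6469·(0.978800))/(1+127/6469) = 9619/10000 ≈ 0.961900
step 3 [1.5y] zero: DF = P = 4617/5000 ≈ 0.923400
step 4 [2y] bond c/2=1/100: DF=(934409/1000000 − 1/100·(0.978800+0.961900+0.923400))/(1+1/100) = 1121/1250 ≈ 0.896800
step 5 [2.5y] zero: DF = P = 548/625 ≈ 0.876800
step 6 [3y] bond c/2=1/32: DF=(330441/320000 − 1/32·(0.978800+0.961900+0.923400+0.896800+0.876800))/(1+1/32) = 538/625 ≈ 0.860800
step 7 [3.5y] swap r/2=295/12702: DF=(1 − 295/12702·(0.978800+0.961900+0.923400+0.896800+0.876800+0.860800))/(1+295/12702) = 341/400 ≈ 0.852500
step 8 [4y] zero: DF = P = 1049/1250 ≈ 0.839200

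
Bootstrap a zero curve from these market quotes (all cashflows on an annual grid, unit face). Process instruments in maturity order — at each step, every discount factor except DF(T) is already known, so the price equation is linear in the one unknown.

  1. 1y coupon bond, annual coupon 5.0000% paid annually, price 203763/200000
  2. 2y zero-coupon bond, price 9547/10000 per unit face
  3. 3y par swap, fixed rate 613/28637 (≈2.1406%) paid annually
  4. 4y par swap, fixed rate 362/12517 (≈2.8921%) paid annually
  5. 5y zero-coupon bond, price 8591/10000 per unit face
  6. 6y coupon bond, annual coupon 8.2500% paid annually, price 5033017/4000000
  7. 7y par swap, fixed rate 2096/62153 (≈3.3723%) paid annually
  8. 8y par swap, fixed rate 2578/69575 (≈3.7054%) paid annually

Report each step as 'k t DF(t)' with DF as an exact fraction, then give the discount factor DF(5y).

1 1 9703/10000
2 2 9547/10000
3 3 9387/10000
4 4 4457/5000
5 5 8591/10000
6 6 8107/10000
7 7 494/625
8 8 3711/5000
DF(5y) = 8591/10000 ≈ 0.859100

step 1 [1y] bond c/1=1/20: DF=(203763/200000 − 1/20·(0))/(1+1/20) = 9703/10000 ≈ 0.970300
step 2 [2y] zero: DF = P = 9547/10000 ≈ 0.954700
step 3 [3y] swap r/1=613/28637: DF=(1 − 613/28637·(0.970300+0.954700))/(1+613/28637) = 9387/10000 ≈ 0.938700
step 4 [4y] swap r/1=362/12517: DF=(1 − 362/12517·(0.970300+0.954700+0.938700))/(1+362/12517) = 4457/5000 ≈ 0.891400
step 5 [5y] zero: DF = P = 8591/10000 ≈ 0.859100
step 6 [6y] bond c/1=33/400: DF=(5033017/4000000 − 33/400·(0.970300+0.954700+0.938700+0.891400+0.859100))/(1+33/400) = 8107/10000 ≈ 0.810700
step 7 [7y] swap r/1=2096/62153: DF=(1 − 2096/62153·(0.970300+0.954700+0.938700+0.891400+0.859100+0.810700))/(1+2096/62153) = 494/625 ≈ 0.790400
step 8 [8y] swap r/1=2578/69575: DF=(1 − 2578/69575·(0.970300+0.954700+0.938700+0.891400+0.859100+0.810700+0.790400))/(1+2578/69575) = 3711/5000 ≈ 0.742200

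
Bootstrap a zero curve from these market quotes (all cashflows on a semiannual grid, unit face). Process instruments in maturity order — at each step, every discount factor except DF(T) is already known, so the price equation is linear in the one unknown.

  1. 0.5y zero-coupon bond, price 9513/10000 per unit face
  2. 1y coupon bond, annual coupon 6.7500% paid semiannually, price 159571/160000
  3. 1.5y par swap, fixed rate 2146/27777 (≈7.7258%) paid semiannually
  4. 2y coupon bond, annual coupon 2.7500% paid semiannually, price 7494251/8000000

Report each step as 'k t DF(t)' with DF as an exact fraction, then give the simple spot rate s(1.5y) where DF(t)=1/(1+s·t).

1 1/2 9513/10000
2 1 9337/10000
3 3/2 8927/10000
4 2 554/625
s(1.5y) = (1/(8927/10000) − 1)/(3/2) = 2146/26781 ≈ 8.0131%

step 1 [0.5y] zero: DF = P = 9513/10000 ≈ 0.951300
step 2 [1y] bond c/2=27/800: DF=(159571/160000 − 27/800·(0.951300))/(1+27/800) = 9337/10000 ≈ 0.933700
step 3 [1.5y] swap r/2=1073/27777: DF=(1 − 1073/27777·(0.951300+0.933700))/(1+1073/27777) = 8927/10000 ≈ 0.892700
step 4 [2y] bond c/2=11/800: DF=(7494251/8000000 − 11/800·(0.951300+0.933700+0.892700))/(1+11/800) = 554/625 ≈ 0.886400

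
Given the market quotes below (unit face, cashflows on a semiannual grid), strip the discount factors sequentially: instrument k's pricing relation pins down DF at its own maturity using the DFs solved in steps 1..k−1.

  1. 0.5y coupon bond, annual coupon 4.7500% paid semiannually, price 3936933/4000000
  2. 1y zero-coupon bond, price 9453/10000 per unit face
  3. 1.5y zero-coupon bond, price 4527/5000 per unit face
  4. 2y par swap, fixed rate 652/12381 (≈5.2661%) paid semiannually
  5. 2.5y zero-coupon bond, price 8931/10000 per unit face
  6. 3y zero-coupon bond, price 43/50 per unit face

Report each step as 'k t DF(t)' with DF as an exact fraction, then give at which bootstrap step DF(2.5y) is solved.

step 1 [0.5y] bond c/2=19/800: DF=(3936933/4000000 − 19/800·(0))/(1+19/800) = 4807/5000 ≈ 0.961400
step 2 [1y] zero: DF = P = 9453/10000 ≈ 0.945300
step 3 [1.5y] zero: DF = P = 4527/5000 ≈ 0.905400
step 4 [2y] swap r/2=326/12381: DF=(1 − 326/12381·(0.961400+0.945300+0.905400))/(1+326/12381) = 4511/5000 ≈ 0.902200
step 5 [2.5y] zero: DF = P = 8931/10000 ≈ 0.893100
step 6 [3y] zero: DF = P = 43/50 ≈ 0.860000

1 1/2 4807/5000
2 1 9453/10000
3 3/2 4527/5000
4 2 4511/5000
5 5/2 8931/10000
6 3 43/50
DF(2.5y) is solved at step 5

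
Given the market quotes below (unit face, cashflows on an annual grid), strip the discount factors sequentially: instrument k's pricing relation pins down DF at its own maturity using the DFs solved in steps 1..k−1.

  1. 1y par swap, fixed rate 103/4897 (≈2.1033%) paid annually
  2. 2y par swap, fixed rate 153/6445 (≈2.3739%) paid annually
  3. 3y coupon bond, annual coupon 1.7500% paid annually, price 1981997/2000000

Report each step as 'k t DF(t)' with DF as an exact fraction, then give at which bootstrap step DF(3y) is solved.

step 1 [1y] swap r/1=103/4897: DF=(1 − 103/4897·(0))/(1+103/4897) = 4897/5000 ≈ 0.979400
step 2 [2y] swap r/1=153/6445: DF=(1 − 153/6445·(0.979400))/(1+153/6445) = 9541/10000 ≈ 0.954100
step 3 [3y] bond c/1=7/400: DF=(1981997/2000000 − 7/400·(0.979400+0.954100))/(1+7/400) = 9407/10000 ≈ 0.940700

1 1 4897/5000
2 2 9541/10000
3 3 9407/10000
DF(3y) is solved at step 3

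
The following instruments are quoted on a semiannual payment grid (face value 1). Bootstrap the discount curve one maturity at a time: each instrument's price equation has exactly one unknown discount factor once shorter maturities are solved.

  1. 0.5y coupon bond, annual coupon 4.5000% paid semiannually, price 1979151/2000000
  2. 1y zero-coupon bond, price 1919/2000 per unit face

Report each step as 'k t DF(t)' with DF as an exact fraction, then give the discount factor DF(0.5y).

1 1/2 4839/5000
2 1 1919/2000
DF(0.5y) = 4839/5000 ≈ 0.967800

step 1 [0.5y] bond c/2=9/400: DF=(1979151/2000000 − 9/400·(0))/(1+9/400) = 4839/5000 ≈ 0.967800
step 2 [1y] zero: DF = P = 1919/2000 ≈ 0.959500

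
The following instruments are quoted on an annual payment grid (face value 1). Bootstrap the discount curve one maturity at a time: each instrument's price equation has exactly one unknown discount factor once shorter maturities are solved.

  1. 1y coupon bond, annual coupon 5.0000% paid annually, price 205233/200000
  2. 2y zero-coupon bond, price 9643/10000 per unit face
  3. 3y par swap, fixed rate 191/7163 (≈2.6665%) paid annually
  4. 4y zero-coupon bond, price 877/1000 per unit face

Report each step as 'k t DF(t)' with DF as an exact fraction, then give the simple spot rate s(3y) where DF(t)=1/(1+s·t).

step 1 [1y] bond c/1=1/20: DF=(205233/200000 − 1/20·(0))/(1+1/20) = 9773/10000 ≈ 0.977300
step 2 [2y] zero: DF = P = 9643/10000 ≈ 0.964300
step 3 [3y] swap r/1=191/7163: DF=(1 − 191/7163·(0.977300+0.964300))/(1+191/7163) = 2309/2500 ≈ 0.923600
step 4 [4y] zero: DF = P = 877/1000 ≈ 0.877000

1 1 9773/10000
2 2 9643/10000
3 3 2309/2500
4 4 877/1000
s(3y) = (1/(2309/2500) − 1)/(3) = 191/6927 ≈ 2.7573%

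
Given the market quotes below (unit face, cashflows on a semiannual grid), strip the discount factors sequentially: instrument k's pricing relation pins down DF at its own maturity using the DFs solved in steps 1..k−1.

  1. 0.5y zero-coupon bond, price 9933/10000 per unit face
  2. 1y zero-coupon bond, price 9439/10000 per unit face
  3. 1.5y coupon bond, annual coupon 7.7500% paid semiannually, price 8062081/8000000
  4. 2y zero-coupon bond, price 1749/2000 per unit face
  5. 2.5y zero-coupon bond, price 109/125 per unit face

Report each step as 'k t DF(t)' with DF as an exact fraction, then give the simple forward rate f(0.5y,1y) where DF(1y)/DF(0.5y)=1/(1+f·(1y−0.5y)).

1 1/2 9933/10000
2 1 9439/10000
3 3/2 8979/10000
4 2 1749/2000
5 5/2 109/125
f(0.5y,1y) = ((9933/10000)/(9439/10000) − 1)/(1/2) = 988/9439 ≈ 10.4672%

step 1 [0.5y] zero: DF = P = 9933/10000 ≈ 0.993300
step 2 [1y] zero: DF = P = 9439/10000 ≈ 0.943900
step 3 [1.5y] bond c/2=31/800: DF=(8062081/8000000 − 31/800·(0.993300+0.943900))/(1+31/800) = 8979/10000 ≈ 0.897900
step 4 [2y] zero: DF = P = 1749/2000 ≈ 0.874500
step 5 [2.5y] zero: DF = P = 109/125 ≈ 0.872000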